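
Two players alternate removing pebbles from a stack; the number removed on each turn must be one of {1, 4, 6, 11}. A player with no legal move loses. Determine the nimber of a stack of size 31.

G(0) = 0
G(1) = mex{0} = 1
G(2) = mex{1} = 0
G(3) = mex{0} = 1
G(4) = mex{1,0} = 2
G(5) = mex{2,1} = 0
G(6) = mex{0,0,0} = 1
G(7) = mex{1,1,1} = 0
G(8) = mex{0,2,0} = 1
G(9) = mex{1,0,1} = 2
G(10) = mex{2,1,2} = 0
G(11) = mex{0,0,0,0} = 1
G(12) = mex{1,1,1,1} = 0
G(13) = mex{0,2,0,0} = 1
G(14) = mex{1,0,1,1} = 2
G(15) = mex{2,1,2,2} = 0
G(16) = mex{0,0,0,0} = 1
G(17) = mex{1,1,1,1} = 0
G(18) = mex{0,2,0,0} = 1
G(19) = mex{1,0,1,1} = 2
G(20) = mex{2,1,2,2} = 0
G(21) = mex{0,0,0,0} = 1
G(22) = mex{1,1,1,1} = 0
G(23) = mex{0,2,0,0} = 1
G(24) = mex{1,0,1,1} = 2
G(25) = mex{2,1,2,2} = 0
G(26) = mex{0,0,0,0} = 1
G(27) = mex{1,1,1,1} = 0
G(28) = mex{0,2,0,0} = 1
G(29) = mex{1,0,1,1} = 2
G(30) = mex{2,1,2,2} = 0
G(31) = mex{0,0,0,0} = 1

1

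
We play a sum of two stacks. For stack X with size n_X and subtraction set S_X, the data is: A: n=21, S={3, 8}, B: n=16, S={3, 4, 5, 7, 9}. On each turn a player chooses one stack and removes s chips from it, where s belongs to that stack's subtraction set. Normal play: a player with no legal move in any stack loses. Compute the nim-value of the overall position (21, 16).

0

Stack A, S = {3, 8}:
G(0) = 0
G(1) = mex{} = 0
G(2) = mex{} = 0
G(3) = mex{0} = 1
G(4) = mex{0} = 1
G(5) = mex{0} = 1
G(6) = mex{1} = 0
G(7) = mex{1} = 0
G(8) = mex{1,0} = 2
G(9) = mex{0,0} = 1
G(10) = mex{0,0} = 1
G(11) = mex{2,1} = 0
G(12) = mex{1,1} = 0
G(13) = mex{1,1} = 0
G(14) = mex{0,0} = 1
G(15) = mex{0,0} = 1
G(16) = mex{0,2} = 1
G(17) = mex{1,1} = 0
G(18) = mex{1,1} = 0
G(19) = mex{1,0} = 2
G(20) = mex{0,0} = 1
G(21) = mex{0,0} = 1
G_A(21) = 1.
Stack B, S = {3, 4, 5, 7, 9}:
n :  0  1  2  3  4  5  6  7  8  9 10 11 12 13 14 15 16
G :  0  0  0  1  1  1  2  2  2  3  3  3  0  0  0  1  1
G_B(16) = 1.
Combined Grundy value = 1 ⊕ 1 = 0.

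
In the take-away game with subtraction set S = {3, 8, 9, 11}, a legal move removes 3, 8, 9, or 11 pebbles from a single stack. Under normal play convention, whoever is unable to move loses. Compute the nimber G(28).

1

G(0) = 0
G(1) = mex{} = 0
G(2) = mex{} = 0
G(3) = mex{0} = 1
G(4) = mex{0} = 1
G(5) = mex{0} = 1
G(6) = mex{1} = 0
G(7) = mex{1} = 0
G(8) = mex{1,0} = 2
G(9) = mex{0,0,0} = 1
G(10) = mex{0,0,0} = 1
G(11) = mex{2,1,0,0} = 3
G(12) = mex{1,1,1,0} = 2
G(13) = mex{1,1,1,0} = 2
G(14) = mex{3,0,1,1} = 2
G(15) = mex{2,0,0,1} = 3
G(16) = mex{2,2,0,1} = 3
G(17) = mex{2,1,2,0} = 3
G(18) = mex{3,1,1,0} = 2
G(19) = mex{3,3,1,2} = 0
G(20) = mex{3,2,3,1} = 0
G(21) = mex{2,2,2,1} = 0
G(22) = mex{0,2,2,3} = 1
G(23) = mex{0,3,2,2} = 1
G(24) = mex{0,3,3,2} = 1
G(25) = mex{1,3,3,2} = 0
G(26) = mex{1,2,3,3} = 0
G(27) = mex{1,0,2,3} = 4
G(28) = mex{0,0,0,3} = 1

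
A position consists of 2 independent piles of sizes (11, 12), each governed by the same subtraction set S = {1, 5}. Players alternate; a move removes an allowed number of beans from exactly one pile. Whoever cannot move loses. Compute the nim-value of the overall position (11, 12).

All piles use S = {1, 5}:
G(0) = 0
G(1) = mex{0} = 1
G(2) = mex{1} = 0
G(3) = mex{0} = 1
G(4) = mex{1} = 0
G(5) = mex{0,0} = 1
G(6) = mex{1,1} = 0
G(7) = mex{0,0} = 1
G(8) = mex{1,1} = 0
G(9) = mex{0,0} = 1
G(10) = mex{1,1} = 0
G(11) = mex{0,0} = 1
G(12) = mex{1,1} = 0
Pile A: G(11) = 1.
Pile B: G(12) = 0.
Combined Grundy value = 1 ⊕ 0 = 1.

1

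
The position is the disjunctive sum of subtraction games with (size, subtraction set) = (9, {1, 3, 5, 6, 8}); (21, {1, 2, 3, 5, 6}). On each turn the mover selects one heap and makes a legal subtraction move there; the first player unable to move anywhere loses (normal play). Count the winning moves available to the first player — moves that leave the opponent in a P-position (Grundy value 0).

Heap A, S = {1, 3, 5, 6, 8}:
G(0) = 0
G(1) = mex{0} = 1
G(2) = mex{1} = 0
G(3) = mex{0,0} = 1
G(4) = mex{1,1} = 0
G(5) = mex{0,0,0} = 1
G(6) = mex{1,1,1,0} = 2
G(7) = mex{2,0,0,1} = 3
G(8) = mex{3,1,1,0,0} = 2
G(9) = mex{2,2,0,1,1} = 3
G_A(9) = 3.
Heap B, S = {1, 2, 3, 5, 6}:
G(0) = 0
G(1) = mex{0} = 1
G(2) = mex{1,0} = 2
G(3) = mex{2,1,0} = 3
G(4) = mex{3,2,1} = 0
G(5) = mex{0,3,2,0} = 1
G(6) = mex{1,0,3,1,0} = 2
G(7) = mex{2,1,0,2,1} = 3
G(8) = mex{3,2,1,3,2} = 0
G(9) = mex{0,3,2,0,3} = 1
G(10) = mex{1,0,3,1,0} = 2
G(11) = mex{2,1,0,2,1} = 3
G(12) = mex{3,2,1,3,2} = 0
G(13) = mex{0,3,2,0,3} = 1
G(14) = mex{1,0,3,1,0} = 2
G(15) = mex{2,1,0,2,1} = 3
G(16) = mex{3,2,1,3,2} = 0
G(17) = mex{0,3,2,0,3} = 1
G(18) = mex{1,0,3,1,0} = 2
G(19) = mex{2,1,0,2,1} = 3
G(20) = mex{3,2,1,3,2} = 0
G(21) = mex{0,3,2,0,3} = 1
G_B(21) = 1.
Combined Grundy value = 3 ⊕ 1 = 2.
A winning move leaves total XOR = 0, i.e. changes one component's Grundy value g to g ⊕ X where X is the current total.
Heap A: need g' = 3⊕2 = 1. Options: 9−1→G=2, 9−3→G=2, 9−5→G=0, 9−6→G=1, 9−8→G=1. Hits: 2.
Heap B: need g' = 1⊕2 = 3. Options: 21−1→G=0, 21−2→G=3, 21−3→G=2, 21−5→G=0, 21−6→G=3. Hits: 2.

4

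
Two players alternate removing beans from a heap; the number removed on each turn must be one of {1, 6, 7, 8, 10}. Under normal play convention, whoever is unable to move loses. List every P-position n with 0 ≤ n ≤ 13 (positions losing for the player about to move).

0, 2, 4, 13

G(0) = 0
G(1) = mex{0} = 1
G(2) = mex{1} = 0
G(3) = mex{0} = 1
G(4) = mex{1} = 0
G(5) = mex{0} = 1
G(6) = mex{1,0} = 2
G(7) = mex{2,1,0} = 3
G(8) = mex{3,0,1,0} = 2
G(9) = mex{2,1,0,1} = 3
G(10) = mex{3,0,1,0,0} = 2
G(11) = mex{2,1,0,1,1} = 3
G(12) = mex{3,2,1,0,0} = 4
G(13) = mex{4,3,2,1,1} = 0
P-positions are exactly the n with G(n) = 0.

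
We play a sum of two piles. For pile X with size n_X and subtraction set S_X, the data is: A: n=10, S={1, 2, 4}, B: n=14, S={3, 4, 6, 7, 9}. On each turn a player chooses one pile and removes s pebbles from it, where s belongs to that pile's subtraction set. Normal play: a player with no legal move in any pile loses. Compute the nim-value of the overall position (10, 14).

1

Pile A, S = {1, 2, 4}:
G(0) = 0
G(1) = mex{0} = 1
G(2) = mex{1,0} = 2
G(3) = mex{2,1} = 0
G(4) = mex{0,2,0} = 1
G(5) = mex{1,0,1} = 2
G(6) = mex{2,1,2} = 0
G(7) = mex{0,2,0} = 1
G(8) = mex{1,0,1} = 2
G(9) = mex{2,1,2} = 0
G(10) = mex{0,2,0} = 1
G_A(10) = 1.
Pile B, S = {3, 4, 6, 7, 9}:
G(0) = 0
G(1) = mex{} = 0
G(2) = mex{} = 0
G(3) = mex{0} = 1
G(4) = mex{0,0} = 1
G(5) = mex{0,0} = 1
G(6) = mex{1,0,0} = 2
G(7) = mex{1,1,0,0} = 2
G(8) = mex{1,1,0,0} = 2
G(9) = mex{2,1,1,0,0} = 3
G(10) = mex{2,2,1,1,0} = 3
G(11) = mex{2,2,1,1,0} = 3
G(12) = mex{3,2,2,1,1} = 0
G(13) = mex{3,3,2,2,1} = 0
G(14) = mex{3,3,2,2,1} = 0
G_B(14) = 0.
Combined Grundy value = 1 ⊕ 0 = 1.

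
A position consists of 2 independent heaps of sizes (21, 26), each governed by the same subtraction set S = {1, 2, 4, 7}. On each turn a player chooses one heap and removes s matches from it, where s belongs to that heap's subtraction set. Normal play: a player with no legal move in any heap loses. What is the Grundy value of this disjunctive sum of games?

All heaps use S = {1, 2, 4, 7}:
n :  0  1  2  3  4  5  6  7  8  9 10 11 12 13 14 15 16 17 18 19 20 21 22 23 24 25 26
G :  0  1  2  0  1  2  0  1  2  0  1  2  0  1  2  0  1  2  0  1  2  0  1  2  0  1  2
Heap A: G(21) = 0.
Heap B: G(26) = 2.
Combined Grundy value = 0 ⊕ 2 = 2.

2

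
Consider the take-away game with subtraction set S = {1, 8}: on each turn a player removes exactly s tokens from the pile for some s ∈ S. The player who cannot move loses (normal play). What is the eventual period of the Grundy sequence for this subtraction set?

9

G(0) = 0
G(1) = mex{0} = 1
G(2) = mex{1} = 0
G(3) = mex{0} = 1
G(4) = mex{1} = 0
G(5) = mex{0} = 1
G(6) = mex{1} = 0
G(7) = mex{0} = 1
G(8) = mex{1,0} = 2
G(9) = mex{2,1} = 0
G(10) = mex{0,0} = 1
G(11) = mex{1,1} = 0
G(12) = mex{0,0} = 1
G(13) = mex{1,1} = 0
G(14) = mex{0,0} = 1
G(15) = mex{1,1} = 0
G(16) = mex{0,2} = 1
G(17) = mex{1,0} = 2
G(18) = mex{2,1} = 0
G(19) = mex{0,0} = 1
G(n+9) = G(n) holds for n = 0,…,7 (a full window of length max(S) = 8), so the sequence is purely periodic with period 9.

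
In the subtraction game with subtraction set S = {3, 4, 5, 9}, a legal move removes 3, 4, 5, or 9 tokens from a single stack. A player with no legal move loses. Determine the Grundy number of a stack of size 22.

n :  0  1  2  3  4  5  6  7  8  9 10 11 12 13 14 15 16 17 18 19 20 21 22
G :  0  0  0  1  1  1  2  2  0  3  3  1  4  2  0  0  0  1  1  1  2  2  0

0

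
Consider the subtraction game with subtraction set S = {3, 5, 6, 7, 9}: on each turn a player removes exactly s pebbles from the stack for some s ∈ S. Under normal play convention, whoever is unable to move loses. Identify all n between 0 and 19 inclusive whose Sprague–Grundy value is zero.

G(0) = 0
G(1) = mex{} = 0
G(2) = mex{} = 0
G(3) = mex{0} = 1
G(4) = mex{0} = 1
G(5) = mex{0,0} = 1
G(6) = mex{1,0,0} = 2
G(7) = mex{1,0,0,0} = 2
G(8) = mex{1,1,0,0} = 2
G(9) = mex{2,1,1,0,0} = 3
G(10) = mex{2,1,1,1,0} = 3
G(11) = mex{2,2,1,1,0} = 3
G(12) = mex{3,2,2,1,1} = 0
G(13) = mex{3,2,2,2,1} = 0
G(14) = mex{3,3,2,2,1} = 0
G(15) = mex{0,3,3,2,2} = 1
G(16) = mex{0,3,3,3,2} = 1
G(17) = mex{0,0,3,3,2} = 1
G(18) = mex{1,0,0,3,3} = 2
G(19) = mex{1,0,0,0,3} = 2
P-positions are exactly the n with G(n) = 0.

0, 1, 2, 12, 13, 14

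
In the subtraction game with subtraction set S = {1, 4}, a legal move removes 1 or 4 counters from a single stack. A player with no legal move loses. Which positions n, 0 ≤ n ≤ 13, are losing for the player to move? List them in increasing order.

n :  0  1  2  3  4  5  6  7  8  9 10 11 12 13
G :  0  1  0  1  2  0  1  0  1  2  0  1  0  1
P-positions are exactly the n with G(n) = 0.

0, 2, 5, 7, 10, 12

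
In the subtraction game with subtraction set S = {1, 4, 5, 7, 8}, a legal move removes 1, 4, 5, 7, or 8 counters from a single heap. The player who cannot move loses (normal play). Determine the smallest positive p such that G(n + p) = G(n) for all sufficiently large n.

G(0) = 0
G(1) = mex{0} = 1
G(2) = mex{1} = 0
G(3) = mex{0} = 1
G(4) = mex{1,0} = 2
G(5) = mex{2,1,0} = 3
G(6) = mex{3,0,1} = 2
G(7) = mex{2,1,0,0} = 3
G(8) = mex{3,2,1,1,0} = 4
G(9) = mex{4,3,2,0,1} = 5
G(10) = mex{5,2,3,1,0} = 4
G(11) = mex{4,3,2,2,1} = 0
G(12) = mex{0,4,3,3,2} = 1
G(13) = mex{1,5,4,2,3} = 0
G(14) = mex{0,4,5,3,2} = 1
G(15) = mex{1,0,4,4,3} = 2
G(16) = mex{2,1,0,5,4} = 3
G(17) = mex{3,0,1,4,5} = 2
G(18) = mex{2,1,0,0,4} = 3
G(19) = mex{3,2,1,1,0} = 4
G(20) = mex{4,3,2,0,1} = 5
G(21) = mex{5,2,3,1,0} = 4
G(22) = mex{4,3,2,2,1} = 0
G(23) = mex{0,4,3,3,2} = 1
G(n+11) = G(n) holds for n = 0,…,7 (a full window of length max(S) = 8), so the sequence is purely periodic with period 11.

11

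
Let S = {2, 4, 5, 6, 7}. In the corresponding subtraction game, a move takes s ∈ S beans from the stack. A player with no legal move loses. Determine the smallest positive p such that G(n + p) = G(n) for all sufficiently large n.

G(0) = 0
G(1) = mex{} = 0
G(2) = mex{0} = 1
G(3) = mex{0} = 1
G(4) = mex{1,0} = 2
G(5) = mex{1,0,0} = 2
G(6) = mex{2,1,0,0} = 3
G(7) = mex{2,1,1,0,0} = 3
G(8) = mex{3,2,1,1,0} = 4
G(9) = mex{3,2,2,1,1} = 0
G(10) = mex{4,3,2,2,1} = 0
G(11) = mex{0,3,3,2,2} = 1
G(12) = mex{0,4,3,3,2} = 1
G(13) = mex{1,0,4,3,3} = 2
G(14) = mex{1,0,0,4,3} = 2
G(15) = mex{2,1,0,0,4} = 3
G(16) = mex{2,1,1,0,0} = 3
G(17) = mex{3,2,1,1,0} = 4
G(18) = mex{3,2,2,1,1} = 0
G(19) = mex{4,3,2,2,1} = 0
G(n+9) = G(n) holds for n = 0,…,6 (a full window of length max(S) = 7), so the sequence is purely periodic with period 9.

9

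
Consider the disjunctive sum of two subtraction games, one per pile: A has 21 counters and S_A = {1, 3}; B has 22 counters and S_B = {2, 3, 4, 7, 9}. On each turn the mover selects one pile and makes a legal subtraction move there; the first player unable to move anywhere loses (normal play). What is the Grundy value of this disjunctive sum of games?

Pile A, S = {1, 3}:
G(0) = 0
G(1) = mex{0} = 1
G(2) = mex{1} = 0
G(3) = mex{0,0} = 1
G(4) = mex{1,1} = 0
G(5) = mex{0,0} = 1
G(6) = mex{1,1} = 0
G(7) = mex{0,0} = 1
G(8) = mex{1,1} = 0
G(9) = mex{0,0} = 1
G(10) = mex{1,1} = 0
G(11) = mex{0,0} = 1
G(12) = mex{1,1} = 0
G(13) = mex{0,0} = 1
G(14) = mex{1,1} = 0
G(15) = mex{0,0} = 1
G(16) = mex{1,1} = 0
G(17) = mex{0,0} = 1
G(18) = mex{1,1} = 0
G(19) = mex{0,0} = 1
G(20) = mex{1,1} = 0
G(21) = mex{0,0} = 1
G_A(21) = 1.
Pile B, S = {2, 3, 4, 7, 9}:
n :  0  1  2  3  4  5  6  7  8  9 10 11 12 13 14 15 16 17 18 19 20 21 22
G :  0  0  1  1  2  2  0  3  1  4  2  0  0  1  1  2  2  0  3  1  4  2  0
G_B(22) = 0.
Combined Grundy value = 1 ⊕ 0 = 1.

1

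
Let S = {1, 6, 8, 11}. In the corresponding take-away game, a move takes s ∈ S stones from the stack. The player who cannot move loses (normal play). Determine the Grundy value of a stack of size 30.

G(0) = 0
G(1) = mex{0} = 1
G(2) = mex{1} = 0
G(3) = mex{0} = 1
G(4) = mex{1} = 0
G(5) = mex{0} = 1
G(6) = mex{1,0} = 2
G(7) = mex{2,1} = 0
G(8) = mex{0,0,0} = 1
G(9) = mex{1,1,1} = 0
G(10) = mex{0,0,0} = 1
G(11) = mex{1,1,1,0} = 2
G(12) = mex{2,2,0,1} = 3
G(13) = mex{3,0,1,0} = 2
G(14) = mex{2,1,2,1} = 0
G(15) = mex{0,0,0,0} = 1
G(16) = mex{1,1,1,1} = 0
G(17) = mex{0,2,0,2} = 1
G(18) = mex{1,3,1,0} = 2
G(19) = mex{2,2,2,1} = 0
G(20) = mex{0,0,3,0} = 1
G(21) = mex{1,1,2,1} = 0
G(22) = mex{0,0,0,2} = 1
G(23) = mex{1,1,1,3} = 0
G(24) = mex{0,2,0,2} = 1
G(25) = mex{1,0,1,0} = 2
G(26) = mex{2,1,2,1} = 0
G(27) = mex{0,0,0,0} = 1
G(28) = mex{1,1,1,1} = 0
G(29) = mex{0,0,0,2} = 1
G(30) = mex{1,1,1,0} = 2

2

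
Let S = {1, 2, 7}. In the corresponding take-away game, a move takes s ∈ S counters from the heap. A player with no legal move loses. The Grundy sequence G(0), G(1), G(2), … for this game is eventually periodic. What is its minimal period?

n :  0  1  2  3  4  5  6  7  8  9 10 11 12 13 14
G :  0  1  2  0  1  2  0  1  2  0  1  2  0  1  2
G(n+3) = G(n) holds for n = 0,…,6 (a full window of length max(S) = 7), so the sequence is purely periodic with period 3.

3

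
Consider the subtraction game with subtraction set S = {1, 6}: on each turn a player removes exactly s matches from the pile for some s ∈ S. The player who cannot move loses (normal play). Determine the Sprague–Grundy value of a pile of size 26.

1

G(0) = 0
G(1) = mex{0} = 1
G(2) = mex{1} = 0
G(3) = mex{0} = 1
G(4) = mex{1} = 0
G(5) = mex{0} = 1
G(6) = mex{1,0} = 2
G(7) = mex{2,1} = 0
G(8) = mex{0,0} = 1
G(9) = mex{1,1} = 0
G(10) = mex{0,0} = 1
G(11) = mex{1,1} = 0
G(12) = mex{0,2} = 1
G(13) = mex{1,0} = 2
G(14) = mex{2,1} = 0
G(15) = mex{0,0} = 1
G(16) = mex{1,1} = 0
G(17) = mex{0,0} = 1
G(18) = mex{1,1} = 0
G(19) = mex{0,2} = 1
G(20) = mex{1,0} = 2
G(21) = mex{2,1} = 0
G(22) = mex{0,0} = 1
G(23) = mex{1,1} = 0
G(24) = mex{0,0} = 1
G(25) = mex{1,1} = 0
G(26) = mex{0,2} = 1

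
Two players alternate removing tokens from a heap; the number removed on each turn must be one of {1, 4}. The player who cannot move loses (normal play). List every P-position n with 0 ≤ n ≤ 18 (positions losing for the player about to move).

0, 2, 5, 7, 10, 12, 15, 17

n :  0  1  2  3  4  5  6  7  8  9 10 11 12 13 14 15 16 17 18
G :  0  1  0  1  2  0  1  0  1  2  0  1  0  1  2  0  1  0  1
P-positions are exactly the n with G(n) = 0.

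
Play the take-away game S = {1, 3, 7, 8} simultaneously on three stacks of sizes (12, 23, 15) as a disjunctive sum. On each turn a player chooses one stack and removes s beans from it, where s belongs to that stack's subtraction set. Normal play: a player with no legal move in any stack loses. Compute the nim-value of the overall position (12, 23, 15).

All stacks use S = {1, 3, 7, 8}:
n :  0  1  2  3  4  5  6  7  8  9 10 11 12 13 14 15 16 17 18 19 20 21 22 23
G :  0  1  0  1  0  1  0  1  2  3  2  3  2  3  2  0  1  0  1  0  1  0  1  2
Stack A: G(12) = 2.
Stack B: G(23) = 2.
Stack C: G(15) = 0.
Combined Grundy value = 2 ⊕ 2 ⊕ 0 = 0.

0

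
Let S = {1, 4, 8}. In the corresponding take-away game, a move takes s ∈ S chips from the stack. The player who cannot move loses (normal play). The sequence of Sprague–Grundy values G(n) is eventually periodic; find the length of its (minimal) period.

12

n :  0  1  2  3  4  5  6  7  8  9 10 11 12 13 14 15 16 17 18 19 20 21 22 23 24 25
G :  0  1  0  1  2  0  1  0  1  2  3  2  0  1  0  1  2  0  1  0  1  2  3  2  0  1
G(n+12) = G(n) holds for n = 0,…,7 (a full window of length max(S) = 8), so the sequence is purely periodic with period 12.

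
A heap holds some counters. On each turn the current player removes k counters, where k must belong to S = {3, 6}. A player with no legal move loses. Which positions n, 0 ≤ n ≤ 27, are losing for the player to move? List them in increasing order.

n :  0  1  2  3  4  5  6  7  8  9 10 11 12 13 14 15 16 17 18 19 20 21 22 23 24 25 26 27
G :  0  0  0  1  1  1  2  2  2  0  0  0  1  1  1  2  2  2  0  0  0  1  1  1  2  2  2  0
P-positions are exactly the n with G(n) = 0.

0, 1, 2, 9, 10, 11, 18, 19, 20, 27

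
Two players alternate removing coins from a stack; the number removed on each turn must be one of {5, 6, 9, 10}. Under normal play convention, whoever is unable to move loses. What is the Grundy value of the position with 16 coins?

G(0) = 0
G(1) = mex{} = 0
G(2) = mex{} = 0
G(3) = mex{} = 0
G(4) = mex{} = 0
G(5) = mex{0} = 1
G(6) = mex{0,0} = 1
G(7) = mex{0,0} = 1
G(8) = mex{0,0} = 1
G(9) = mex{0,0,0} = 1
G(10) = mex{1,0,0,0} = 2
G(11) = mex{1,1,0,0} = 2
G(12) = mex{1,1,0,0} = 2
G(13) = mex{1,1,0,0} = 2
G(14) = mex{1,1,1,0} = 2
G(15) = mex{2,1,1,1} = 0
G(16) = mex{2,2,1,1} = 0

0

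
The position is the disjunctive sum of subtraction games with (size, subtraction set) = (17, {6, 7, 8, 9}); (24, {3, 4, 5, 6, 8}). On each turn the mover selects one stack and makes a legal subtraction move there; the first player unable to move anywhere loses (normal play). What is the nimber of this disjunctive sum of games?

Stack A, S = {6, 7, 8, 9}:
G(0) = 0
G(1) = mex{} = 0
G(2) = mex{} = 0
G(3) = mex{} = 0
G(4) = mex{} = 0
G(5) = mex{} = 0
G(6) = mex{0} = 1
G(7) = mex{0,0} = 1
G(8) = mex{0,0,0} = 1
G(9) = mex{0,0,0,0} = 1
G(10) = mex{0,0,0,0} = 1
G(11) = mex{0,0,0,0} = 1
G(12) = mex{1,0,0,0} = 2
G(13) = mex{1,1,0,0} = 2
G(14) = mex{1,1,1,0} = 2
G(15) = mex{1,1,1,1} = 0
G(16) = mex{1,1,1,1} = 0
G(17) = mex{1,1,1,1} = 0
G_A(17) = 0.
Stack B, S = {3, 4, 5, 6, 8}:
G(0) = 0
G(1) = mex{} = 0
G(2) = mex{} = 0
G(3) = mex{0} = 1
G(4) = mex{0,0} = 1
G(5) = mex{0,0,0} = 1
G(6) = mex{1,0,0,0} = 2
G(7) = mex{1,1,0,0} = 2
G(8) = mex{1,1,1,0,0} = 2
G(9) = mex{2,1,1,1,0} = 3
G(10) = mex{2,2,1,1,0} = 3
G(11) = mex{2,2,2,1,1} = 0
G(12) = mex{3,2,2,2,1} = 0
G(13) = mex{3,3,2,2,1} = 0
G(14) = mex{0,3,3,2,2} = 1
G(15) = mex{0,0,3,3,2} = 1
G(16) = mex{0,0,0,3,2} = 1
G(17) = mex{1,0,0,0,3} = 2
G(18) = mex{1,1,0,0,3} = 2
G(19) = mex{1,1,1,0,0} = 2
G(20) = mex{2,1,1,1,0} = 3
G(21) = mex{2,2,1,1,0} = 3
G(22) = mex{2,2,2,1,1} = 0
G(23) = mex{3,2,2,2,1} = 0
G(24) = mex{3,3,2,2,1} = 0
G_B(24) = 0.
Combined Grundy value = 0 ⊕ 0 = 0.

0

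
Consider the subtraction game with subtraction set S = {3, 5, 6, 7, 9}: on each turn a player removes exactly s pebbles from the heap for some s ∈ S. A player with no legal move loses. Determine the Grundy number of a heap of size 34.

3

n :  0  1  2  3  4  5  6  7  8  9 10 11 12 13 14 15 16 17 18 19 20 21 22 23 24 25 26 27 28 29 30 31 32 33 34
G :  0  0  0  1  1  1  2  2  2  3  3  3  0  0  0  1  1  1  2  2  2  3  3  3  0  0  0  1  1  1  2  2  2  3  3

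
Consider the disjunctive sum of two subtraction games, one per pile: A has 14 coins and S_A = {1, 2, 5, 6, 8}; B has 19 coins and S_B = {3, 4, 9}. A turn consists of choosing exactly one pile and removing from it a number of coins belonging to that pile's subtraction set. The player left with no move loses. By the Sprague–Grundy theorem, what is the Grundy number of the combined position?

Pile A, S = {1, 2, 5, 6, 8}:
n :  0  1  2  3  4  5  6  7  8  9 10 11 12 13 14
G :  0  1  2  0  1  2  3  0  1  2  0  1  2  3  0
G_A(14) = 0.
Pile B, S = {3, 4, 9}:
n :  0  1  2  3  4  5  6  7  8  9 10 11 12 13 14 15 16 17 18 19
G :  0  0  0  1  1  1  2  0  0  3  1  1  2  0  0  0  1  1  1  2
G_B(19) = 2.
Combined Grundy value = 0 ⊕ 2 = 2.

2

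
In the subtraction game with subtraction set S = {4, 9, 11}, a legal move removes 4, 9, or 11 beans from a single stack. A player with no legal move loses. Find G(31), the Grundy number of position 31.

n :  0  1  2  3  4  5  6  7  8  9 10 11 12 13 14 15 16 17 18 19 20 21 22 23 24 25 26 27 28 29 30 31
G :  0  0  0  0  1  1  1  1  0  2  2  2  1  3  3  0  0  2  0  1  1  0  1  0  2  1  3  1  0  2  2  0

0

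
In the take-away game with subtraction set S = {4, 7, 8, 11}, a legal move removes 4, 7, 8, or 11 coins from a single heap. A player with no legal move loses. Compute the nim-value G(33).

0

n :  0  1  2  3  4  5  6  7  8  9 10 11 12 13 14 15 16 17 18 19 20 21 22 23 24 25 26 27 28 29 30 31 32 33
G :  0  0  0  0  1  1  1  1  2  2  2  2  3  3  3  0  0  0  0  1  1  1  1  2  2  2  2  3  3  3  0  0  0  0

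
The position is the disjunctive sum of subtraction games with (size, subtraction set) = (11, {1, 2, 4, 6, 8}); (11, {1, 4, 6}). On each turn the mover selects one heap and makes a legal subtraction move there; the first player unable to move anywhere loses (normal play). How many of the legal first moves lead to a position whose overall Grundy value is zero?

Heap A, S = {1, 2, 4, 6, 8}:
n :  0  1  2  3  4  5  6  7  8  9 10 11
G :  0  1  2  0  1  2  3  4  5  3  0  1
G_A(11) = 1.
Heap B, S = {1, 4, 6}:
G(0) = 0
G(1) = mex{0} = 1
G(2) = mex{1} = 0
G(3) = mex{0} = 1
G(4) = mex{1,0} = 2
G(5) = mex{2,1} = 0
G(6) = mex{0,0,0} = 1
G(7) = mex{1,1,1} = 0
G(8) = mex{0,2,0} = 1
G(9) = mex{1,0,1} = 2
G(10) = mex{2,1,2} = 0
G(11) = mex{0,0,0} = 1
G_B(11) = 1.
Combined Grundy value = 1 ⊕ 1 = 0.
A winning move leaves total XOR = 0, i.e. changes one component's Grundy value g to g ⊕ X where X is the current total.
Heap A: target g' = 1⊕0 = 1, but every legal move changes the Grundy value (mex property), so 0 moves.
Heap B: target g' = 1⊕0 = 1, but every legal move changes the Grundy value (mex property), so 0 moves.

0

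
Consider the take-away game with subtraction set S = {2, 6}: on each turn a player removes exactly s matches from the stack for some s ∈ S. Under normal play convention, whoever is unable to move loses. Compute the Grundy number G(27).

1

n :  0  1  2  3  4  5  6  7  8  9 10 11 12 13 14 15 16 17 18 19 20 21 22 23 24 25 26 27
G :  0  0  1  1  0  0  1  1  0  0  1  1  0  0  1  1  0  0  1  1  0  0  1  1  0  0  1  1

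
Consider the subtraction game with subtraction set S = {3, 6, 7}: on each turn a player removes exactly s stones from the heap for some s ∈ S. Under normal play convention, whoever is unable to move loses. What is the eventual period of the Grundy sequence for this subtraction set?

G(0) = 0
G(1) = mex{} = 0
G(2) = mex{} = 0
G(3) = mex{0} = 1
G(4) = mex{0} = 1
G(5) = mex{0} = 1
G(6) = mex{1,0} = 2
G(7) = mex{1,0,0} = 2
G(8) = mex{1,0,0} = 2
G(9) = mex{2,1,0} = 3
G(10) = mex{2,1,1} = 0
G(11) = mex{2,1,1} = 0
G(12) = mex{3,2,1} = 0
G(13) = mex{0,2,2} = 1
G(14) = mex{0,2,2} = 1
G(15) = mex{0,3,2} = 1
G(16) = mex{1,0,3} = 2
G(17) = mex{1,0,0} = 2
G(18) = mex{1,0,0} = 2
G(19) = mex{2,1,0} = 3
G(20) = mex{2,1,1} = 0
G(21) = mex{2,1,1} = 0
G(n+10) = G(n) holds for n = 0,…,6 (a full window of length max(S) = 7), so the sequence is purely periodic with period 10.

10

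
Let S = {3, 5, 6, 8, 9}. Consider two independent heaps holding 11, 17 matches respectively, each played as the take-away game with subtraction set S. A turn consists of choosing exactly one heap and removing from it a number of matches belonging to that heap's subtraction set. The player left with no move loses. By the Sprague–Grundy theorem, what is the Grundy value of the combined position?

2

All heaps use S = {3, 5, 6, 8, 9}:
G(0) = 0
G(1) = mex{} = 0
G(2) = mex{} = 0
G(3) = mex{0} = 1
G(4) = mex{0} = 1
G(5) = mex{0,0} = 1
G(6) = mex{1,0,0} = 2
G(7) = mex{1,0,0} = 2
G(8) = mex{1,1,0,0} = 2
G(9) = mex{2,1,1,0,0} = 3
G(10) = mex{2,1,1,0,0} = 3
G(11) = mex{2,2,1,1,0} = 3
G(12) = mex{3,2,2,1,1} = 0
G(13) = mex{3,2,2,1,1} = 0
G(14) = mex{3,3,2,2,1} = 0
G(15) = mex{0,3,3,2,2} = 1
G(16) = mex{0,3,3,2,2} = 1
G(17) = mex{0,0,3,3,2} = 1
Heap A: G(11) = 3.
Heap B: G(17) = 1.
Combined Grundy value = 3 ⊕ 1 = 2.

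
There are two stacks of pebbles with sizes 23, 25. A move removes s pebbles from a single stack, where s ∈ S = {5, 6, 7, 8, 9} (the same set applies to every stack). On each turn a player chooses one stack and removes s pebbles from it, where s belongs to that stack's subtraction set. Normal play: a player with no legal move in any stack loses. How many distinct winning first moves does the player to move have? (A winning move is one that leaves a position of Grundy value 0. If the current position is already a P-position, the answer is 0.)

All stacks use S = {5, 6, 7, 8, 9}:
G(0) = 0
G(1) = mex{} = 0
G(2) = mex{} = 0
G(3) = mex{} = 0
G(4) = mex{} = 0
G(5) = mex{0} = 1
G(6) = mex{0,0} = 1
G(7) = mex{0,0,0} = 1
G(8) = mex{0,0,0,0} = 1
G(9) = mex{0,0,0,0,0} = 1
G(10) = mex{1,0,0,0,0} = 2
G(11) = mex{1,1,0,0,0} = 2
G(12) = mex{1,1,1,0,0} = 2
G(13) = mex{1,1,1,1,0} = 2
G(14) = mex{1,1,1,1,1} = 0
G(15) = mex{2,1,1,1,1} = 0
G(16) = mex{2,2,1,1,1} = 0
G(17) = mex{2,2,2,1,1} = 0
G(18) = mex{2,2,2,2,1} = 0
G(19) = mex{0,2,2,2,2} = 1
G(20) = mex{0,0,2,2,2} = 1
G(21) = mex{0,0,0,2,2} = 1
G(22) = mex{0,0,0,0,2} = 1
G(23) = mex{0,0,0,0,0} = 1
G(24) = mex{1,0,0,0,0} = 2
G(25) = mex{1,1,0,0,0} = 2
Stack A: G(23) = 1.
Stack B: G(25) = 2.
Combined Grundy value = 1 ⊕ 2 = 3.
A winning move leaves total XOR = 0, i.e. changes one component's Grundy value g to g ⊕ X where X is the current total.
Stack A: need g' = 1⊕3 = 2. Options: 23−5→G=0, 23−6→G=0, 23−7→G=0, 23−8→G=0, 23−9→G=0. Hits: 0.
Stack B: need g' = 2⊕3 = 1. Options: 25−5→G=1, 25−6→G=1, 25−7→G=0, 25−8→G=0, 25−9→G=0. Hits: 2.

2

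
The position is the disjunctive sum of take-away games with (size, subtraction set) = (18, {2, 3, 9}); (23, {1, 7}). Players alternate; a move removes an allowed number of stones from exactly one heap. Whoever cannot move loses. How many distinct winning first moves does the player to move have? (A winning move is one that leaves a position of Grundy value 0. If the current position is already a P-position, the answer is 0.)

0

Heap A, S = {2, 3, 9}:
n :  0  1  2  3  4  5  6  7  8  9 10 11 12 13 14 15 16 17 18
G :  0  0  1  1  2  0  0  1  1  2  2  0  0  1  1  2  0  0  1
G_A(18) = 1.
Heap B, S = {1, 7}:
n :  0  1  2  3  4  5  6  7  8  9 10 11 12 13 14 15 16 17 18 19 20 21 22 23
G :  0  1  0  1  0  1  0  1  0  1  0  1  0  1  0  1  0  1  0  1  0  1  0  1
G_B(23) = 1.
Combined Grundy value = 1 ⊕ 1 = 0.
A winning move leaves total XOR = 0, i.e. changes one component's Grundy value g to g ⊕ X where X is the current total.
Heap A: target g' = 1⊕0 = 1, but every legal move changes the Grundy value (mex property), so 0 moves.
Heap B: target g' = 1⊕0 = 1, but every legal move changes the Grundy value (mex property), so 0 moves.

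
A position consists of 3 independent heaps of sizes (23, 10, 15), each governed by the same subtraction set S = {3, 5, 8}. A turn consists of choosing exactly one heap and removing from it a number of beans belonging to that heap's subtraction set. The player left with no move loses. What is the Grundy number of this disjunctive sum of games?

2

All heaps use S = {3, 5, 8}:
n :  0  1  2  3  4  5  6  7  8  9 10 11 12 13 14 15 16 17 18 19 20 21 22 23
G :  0  0  0  1  1  1  2  2  2  3  3  0  0  0  1  1  1  2  2  2  3  3  0  0
Heap A: G(23) = 0.
Heap B: G(10) = 3.
Heap C: G(15) = 1.
Combined Grundy value = 0 ⊕ 3 ⊕ 1 = 2.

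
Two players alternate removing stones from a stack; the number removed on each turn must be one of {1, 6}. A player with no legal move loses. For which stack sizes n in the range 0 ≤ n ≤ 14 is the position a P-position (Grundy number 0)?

n :  0  1  2  3  4  5  6  7  8  9 10 11 12 13 14
G :  0  1  0  1  0  1  2  0  1  0  1  0  1  2  0
P-positions are exactly the n with G(n) = 0.

0, 2, 4, 7, 9, 11, 14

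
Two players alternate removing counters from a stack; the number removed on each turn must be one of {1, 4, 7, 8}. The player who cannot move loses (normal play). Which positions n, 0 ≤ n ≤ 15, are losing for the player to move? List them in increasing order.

0, 2, 5, 11, 14

G(0) = 0
G(1) = mex{0} = 1
G(2) = mex{1} = 0
G(3) = mex{0} = 1
G(4) = mex{1,0} = 2
G(5) = mex{2,1} = 0
G(6) = mex{0,0} = 1
G(7) = mex{1,1,0} = 2
G(8) = mex{2,2,1,0} = 3
G(9) = mex{3,0,0,1} = 2
G(10) = mex{2,1,1,0} = 3
G(11) = mex{3,2,2,1} = 0
G(12) = mex{0,3,0,2} = 1
G(13) = mex{1,2,1,0} = 3
G(14) = mex{3,3,2,1} = 0
G(15) = mex{0,0,3,2} = 1
P-positions are exactly the n with G(n) = 0.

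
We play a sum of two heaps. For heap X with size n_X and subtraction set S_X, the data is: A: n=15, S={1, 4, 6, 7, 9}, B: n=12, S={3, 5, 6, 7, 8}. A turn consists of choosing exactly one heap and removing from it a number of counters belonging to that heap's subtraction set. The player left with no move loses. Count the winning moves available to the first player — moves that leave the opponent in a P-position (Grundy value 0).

Heap A, S = {1, 4, 6, 7, 9}:
G(0) = 0
G(1) = mex{0} = 1
G(2) = mex{1} = 0
G(3) = mex{0} = 1
G(4) = mex{1,0} = 2
G(5) = mex{2,1} = 0
G(6) = mex{0,0,0} = 1
G(7) = mex{1,1,1,0} = 2
G(8) = mex{2,2,0,1} = 3
G(9) = mex{3,0,1,0,0} = 2
G(10) = mex{2,1,2,1,1} = 0
G(11) = mex{0,2,0,2,0} = 1
G(12) = mex{1,3,1,0,1} = 2
G(13) = mex{2,2,2,1,2} = 0
G(14) = mex{0,0,3,2,0} = 1
G(15) = mex{1,1,2,3,1} = 0
G_A(15) = 0.
Heap B, S = {3, 5, 6, 7, 8}:
G(0) = 0
G(1) = mex{} = 0
G(2) = mex{} = 0
G(3) = mex{0} = 1
G(4) = mex{0} = 1
G(5) = mex{0,0} = 1
G(6) = mex{1,0,0} = 2
G(7) = mex{1,0,0,0} = 2
G(8) = mex{1,1,0,0,0} = 2
G(9) = mex{2,1,1,0,0} = 3
G(10) = mex{2,1,1,1,0} = 3
G(11) = mex{2,2,1,1,1} = 0
G(12) = mex{3,2,2,1,1} = 0
G_B(12) = 0.
Combined Grundy value = 0 ⊕ 0 = 0.
A winning move leaves total XOR = 0, i.e. changes one component's Grundy value g to g ⊕ X where X is the current total.
Heap A: target g' = 0⊕0 = 0, but every legal move changes the Grundy value (mex property), so 0 moves.
Heap B: target g' = 0⊕0 = 0, but every legal move changes the Grundy value (mex property), so 0 moves.

0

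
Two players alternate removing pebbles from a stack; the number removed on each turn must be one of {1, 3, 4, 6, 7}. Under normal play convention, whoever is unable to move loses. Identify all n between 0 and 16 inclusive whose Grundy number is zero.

n :  0  1  2  3  4  5  6  7  8  9 10 11 12 13 14 15 16
G :  0  1  0  1  2  3  2  3  4  5  0  1  0  1  2  3  2
P-positions are exactly the n with G(n) = 0.

0, 2, 10, 12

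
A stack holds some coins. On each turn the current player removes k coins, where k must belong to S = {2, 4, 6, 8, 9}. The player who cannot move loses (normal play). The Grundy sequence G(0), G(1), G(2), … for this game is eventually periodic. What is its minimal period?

G(0) = 0
G(1) = mex{} = 0
G(2) = mex{0} = 1
G(3) = mex{0} = 1
G(4) = mex{1,0} = 2
G(5) = mex{1,0} = 2
G(6) = mex{2,1,0} = 3
G(7) = mex{2,1,0} = 3
G(8) = mex{3,2,1,0} = 4
G(9) = mex{3,2,1,0,0} = 4
G(10) = mex{4,3,2,1,0} = 5
G(11) = mex{4,3,2,1,1} = 0
G(12) = mex{5,4,3,2,1} = 0
G(13) = mex{0,4,3,2,2} = 1
G(14) = mex{0,5,4,3,2} = 1
G(15) = mex{1,0,4,3,3} = 2
G(16) = mex{1,0,5,4,3} = 2
G(17) = mex{2,1,0,4,4} = 3
G(18) = mex{2,1,0,5,4} = 3
G(19) = mex{3,2,1,0,5} = 4
G(20) = mex{3,2,1,0,0} = 4
G(21) = mex{4,3,2,1,0} = 5
G(22) = mex{4,3,2,1,1} = 0
G(23) = mex{5,4,3,2,1} = 0
G(n+11) = G(n) holds for n = 0,…,8 (a full window of length max(S) = 9), so the sequence is purely periodic with period 11.

11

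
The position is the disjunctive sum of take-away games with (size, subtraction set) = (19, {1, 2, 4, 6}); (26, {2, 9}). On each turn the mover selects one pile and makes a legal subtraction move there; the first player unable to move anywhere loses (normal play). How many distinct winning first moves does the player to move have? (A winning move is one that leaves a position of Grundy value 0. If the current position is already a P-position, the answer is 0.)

Pile A, S = {1, 2, 4, 6}:
G(0) = 0
G(1) = mex{0} = 1
G(2) = mex{1,0} = 2
G(3) = mex{2,1} = 0
G(4) = mex{0,2,0} = 1
G(5) = mex{1,0,1} = 2
G(6) = mex{2,1,2,0} = 3
G(7) = mex{3,2,0,1} = 4
G(8) = mex{4,3,1,2} = 0
G(9) = mex{0,4,2,0} = 1
G(10) = mex{1,0,3,1} = 2
G(11) = mex{2,1,4,2} = 0
G(12) = mex{0,2,0,3} = 1
G(13) = mex{1,0,1,4} = 2
G(14) = mex{2,1,2,0} = 3
G(15) = mex{3,2,0,1} = 4
G(16) = mex{4,3,1,2} = 0
G(17) = mex{0,4,2,0} = 1
G(18) = mex{1,0,3,1} = 2
G(19) = mex{2,1,4,2} = 0
G_A(19) = 0.
Pile B, S = {2, 9}:
n :  0  1  2  3  4  5  6  7  8  9 10 11 12 13 14 15 16 17 18 19 20 21 22 23 24 25 26
G :  0  0  1  1  0  0  1  1  0  2  1  0  0  1  1  0  0  1  1  0  2  1  0  0  1  1  0
G_B(26) = 0.
Combined Grundy value = 0 ⊕ 0 = 0.
A winning move leaves total XOR = 0, i.e. changes one component's Grundy value g to g ⊕ X where X is the current total.
Pile A: target g' = 0⊕0 = 0, but every legal move changes the Grundy value (mex property), so 0 moves.
Pile B: target g' = 0⊕0 = 0, but every legal move changes the Grundy value (mex property), so 0 moves.

0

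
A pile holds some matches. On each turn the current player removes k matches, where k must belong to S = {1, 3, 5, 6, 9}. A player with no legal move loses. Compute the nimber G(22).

2

G(0) = 0
G(1) = mex{0} = 1
G(2) = mex{1} = 0
G(3) = mex{0,0} = 1
G(4) = mex{1,1} = 0
G(5) = mex{0,0,0} = 1
G(6) = mex{1,1,1,0} = 2
G(7) = mex{2,0,0,1} = 3
G(8) = mex{3,1,1,0} = 2
G(9) = mex{2,2,0,1,0} = 3
G(10) = mex{3,3,1,0,1} = 2
G(11) = mex{2,2,2,1,0} = 3
G(12) = mex{3,3,3,2,1} = 0
G(13) = mex{0,2,2,3,0} = 1
G(14) = mex{1,3,3,2,1} = 0
G(15) = mex{0,0,2,3,2} = 1
G(16) = mex{1,1,3,2,3} = 0
G(17) = mex{0,0,0,3,2} = 1
G(18) = mex{1,1,1,0,3} = 2
G(19) = mex{2,0,0,1,2} = 3
G(20) = mex{3,1,1,0,3} = 2
G(21) = mex{2,2,0,1,0} = 3
G(22) = mex{3,3,1,0,1} = 2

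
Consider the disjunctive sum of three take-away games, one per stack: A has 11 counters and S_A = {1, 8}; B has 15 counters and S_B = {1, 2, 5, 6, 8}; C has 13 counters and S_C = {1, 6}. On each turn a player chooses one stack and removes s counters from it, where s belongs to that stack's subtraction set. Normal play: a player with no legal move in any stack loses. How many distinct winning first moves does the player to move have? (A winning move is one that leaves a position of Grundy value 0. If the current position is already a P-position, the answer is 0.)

2

Stack A, S = {1, 8}:
n :  0  1  2  3  4  5  6  7  8  9 10 11
G :  0  1  0  1  0  1  0  1  2  0  1  0
G_A(11) = 0.
Stack B, S = {1, 2, 5, 6, 8}:
G(0) = 0
G(1) = mex{0} = 1
G(2) = mex{1,0} = 2
G(3) = mex{2,1} = 0
G(4) = mex{0,2} = 1
G(5) = mex{1,0,0} = 2
G(6) = mex{2,1,1,0} = 3
G(7) = mex{3,2,2,1} = 0
G(8) = mex{0,3,0,2,0} = 1
G(9) = mex{1,0,1,0,1} = 2
G(10) = mex{2,1,2,1,2} = 0
G(11) = mex{0,2,3,2,0} = 1
G(12) = mex{1,0,0,3,1} = 2
G(13) = mex{2,1,1,0,2} = 3
G(14) = mex{3,2,2,1,3} = 0
G(15) = mex{0,3,0,2,0} = 1
G_B(15) = 1.
Stack C, S = {1, 6}:
n :  0  1  2  3  4  5  6  7  8  9 10 11 12 13
G :  0  1  0  1  0  1  2  0  1  0  1  0  1  2
G_C(13) = 2.
Combined Grundy value = 0 ⊕ 1 ⊕ 2 = 3.
A winning move leaves total XOR = 0, i.e. changes one component's Grundy value g to g ⊕ X where X is the current total.
Stack A: need g' = 0⊕3 = 3. Options: 11−1→G=1, 11−8→G=1. Hits: 0.
Stack B: need g' = 1⊕3 = 2. Options: 15−1→G=0, 15−2→G=3, 15−5→G=0, 15−6→G=2, 15−8→G=0. Hits: 1.
Stack C: need g' = 2⊕3 = 1. Options: 13−1→G=1, 13−6→G=0. Hits: 1.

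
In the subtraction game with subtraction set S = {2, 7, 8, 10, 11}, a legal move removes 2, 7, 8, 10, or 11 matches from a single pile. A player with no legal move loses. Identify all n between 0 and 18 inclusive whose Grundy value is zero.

0, 1, 4, 5, 17, 18

n :  0  1  2  3  4  5  6  7  8  9 10 11 12 13 14 15 16 17 18
G :  0  0  1  1  0  0  1  1  2  2  3  3  2  2  3  3  4  0  0
P-positions are exactly the n with G(n) = 0.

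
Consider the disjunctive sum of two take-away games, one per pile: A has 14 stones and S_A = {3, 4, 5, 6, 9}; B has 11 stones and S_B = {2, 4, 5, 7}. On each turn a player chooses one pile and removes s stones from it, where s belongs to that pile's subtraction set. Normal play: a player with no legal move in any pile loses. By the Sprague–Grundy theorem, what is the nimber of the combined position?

1

Pile A, S = {3, 4, 5, 6, 9}:
G(0) = 0
G(1) = mex{} = 0
G(2) = mex{} = 0
G(3) = mex{0} = 1
G(4) = mex{0,0} = 1
G(5) = mex{0,0,0} = 1
G(6) = mex{1,0,0,0} = 2
G(7) = mex{1,1,0,0} = 2
G(8) = mex{1,1,1,0} = 2
G(9) = mex{2,1,1,1,0} = 3
G(10) = mex{2,2,1,1,0} = 3
G(11) = mex{2,2,2,1,0} = 3
G(12) = mex{3,2,2,2,1} = 0
G(13) = mex{3,3,2,2,1} = 0
G(14) = mex{3,3,3,2,1} = 0
G_A(14) = 0.
Pile B, S = {2, 4, 5, 7}:
G(0) = 0
G(1) = mex{} = 0
G(2) = mex{0} = 1
G(3) = mex{0} = 1
G(4) = mex{1,0} = 2
G(5) = mex{1,0,0} = 2
G(6) = mex{2,1,0} = 3
G(7) = mex{2,1,1,0} = 3
G(8) = mex{3,2,1,0} = 4
G(9) = mex{3,2,2,1} = 0
G(10) = mex{4,3,2,1} = 0
G(11) = mex{0,3,3,2} = 1
G_B(11) = 1.
Combined Grundy value = 0 ⊕ 1 = 1.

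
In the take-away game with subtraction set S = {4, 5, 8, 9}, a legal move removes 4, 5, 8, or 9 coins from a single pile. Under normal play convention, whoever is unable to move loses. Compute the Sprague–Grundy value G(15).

G(0) = 0
G(1) = mex{} = 0
G(2) = mex{} = 0
G(3) = mex{} = 0
G(4) = mex{0} = 1
G(5) = mex{0,0} = 1
G(6) = mex{0,0} = 1
G(7) = mex{0,0} = 1
G(8) = mex{1,0,0} = 2
G(9) = mex{1,1,0,0} = 2
G(10) = mex{1,1,0,0} = 2
G(11) = mex{1,1,0,0} = 2
G(12) = mex{2,1,1,0} = 3
G(13) = mex{2,2,1,1} = 0
G(14) = mex{2,2,1,1} = 0
G(15) = mex{2,2,1,1} = 0

0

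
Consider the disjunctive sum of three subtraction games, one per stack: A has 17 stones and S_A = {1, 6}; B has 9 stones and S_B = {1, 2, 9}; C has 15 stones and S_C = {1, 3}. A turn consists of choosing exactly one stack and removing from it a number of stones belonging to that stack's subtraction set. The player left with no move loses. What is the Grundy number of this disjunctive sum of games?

3

Stack A, S = {1, 6}:
n :  0  1  2  3  4  5  6  7  8  9 10 11 12 13 14 15 16 17
G :  0  1  0  1  0  1  2  0  1  0  1  0  1  2  0  1  0  1
G_A(17) = 1.
Stack B, S = {1, 2, 9}:
n : 0 1 2 3 4 5 6 7 8 9
G : 0 1 2 0 1 2 0 1 2 3
G_B(9) = 3.
Stack C, S = {1, 3}:
G(0) = 0
G(1) = mex{0} = 1
G(2) = mex{1} = 0
G(3) = mex{0,0} = 1
G(4) = mex{1,1} = 0
G(5) = mex{0,0} = 1
G(6) = mex{1,1} = 0
G(7) = mex{0,0} = 1
G(8) = mex{1,1} = 0
G(9) = mex{0,0} = 1
G(10) = mex{1,1} = 0
G(11) = mex{0,0} = 1
G(12) = mex{1,1} = 0
G(13) = mex{0,0} = 1
G(14) = mex{1,1} = 0
G(15) = mex{0,0} = 1
G_C(15) = 1.
Combined Grundy value = 1 ⊕ 3 ⊕ 1 = 3.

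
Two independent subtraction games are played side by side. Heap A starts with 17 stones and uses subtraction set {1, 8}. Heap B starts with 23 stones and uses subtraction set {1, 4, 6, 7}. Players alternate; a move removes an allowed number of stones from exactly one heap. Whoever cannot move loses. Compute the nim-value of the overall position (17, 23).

Heap A, S = {1, 8}:
G(0) = 0
G(1) = mex{0} = 1
G(2) = mex{1} = 0
G(3) = mex{0} = 1
G(4) = mex{1} = 0
G(5) = mex{0} = 1
G(6) = mex{1} = 0
G(7) = mex{0} = 1
G(8) = mex{1,0} = 2
G(9) = mex{2,1} = 0
G(10) = mex{0,0} = 1
G(11) = mex{1,1} = 0
G(12) = mex{0,0} = 1
G(13) = mex{1,1} = 0
G(14) = mex{0,0} = 1
G(15) = mex{1,1} = 0
G(16) = mex{0,2} = 1
G(17) = mex{1,0} = 2
G_A(17) = 2.
Heap B, S = {1, 4, 6, 7}:
G(0) = 0
G(1) = mex{0} = 1
G(2) = mex{1} = 0
G(3) = mex{0} = 1
G(4) = mex{1,0} = 2
G(5) = mex{2,1} = 0
G(6) = mex{0,0,0} = 1
G(7) = mex{1,1,1,0} = 2
G(8) = mex{2,2,0,1} = 3
G(9) = mex{3,0,1,0} = 2
G(10) = mex{2,1,2,1} = 0
G(11) = mex{0,2,0,2} = 1
G(12) = mex{1,3,1,0} = 2
G(13) = mex{2,2,2,1} = 0
G(14) = mex{0,0,3,2} = 1
G(15) = mex{1,1,2,3} = 0
G(16) = mex{0,2,0,2} = 1
G(17) = mex{1,0,1,0} = 2
G(18) = mex{2,1,2,1} = 0
G(19) = mex{0,0,0,2} = 1
G(20) = mex{1,1,1,0} = 2
G(21) = mex{2,2,0,1} = 3
G(22) = mex{3,0,1,0} = 2
G(23) = mex{2,1,2,1} = 0
G_B(23) = 0.
Combined Grundy value = 2 ⊕ 0 = 2.

2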